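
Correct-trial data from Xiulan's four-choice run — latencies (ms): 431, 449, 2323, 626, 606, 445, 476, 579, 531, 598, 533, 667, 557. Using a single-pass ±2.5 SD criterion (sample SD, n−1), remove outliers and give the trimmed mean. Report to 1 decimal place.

541.5 ms

n = 13, ΣRT = 8821, M = 678.538
Σ(x−M)² = 2996049.23; s = √(2996049.23/12) = 499.671
Cutoffs: 678.538 ± 2.5·499.671 → [-570.6, 1927.7]
Outside: 2323 → excluded.
Retained (n=12): Σ = 6498, mean = 6498/12 = 541.500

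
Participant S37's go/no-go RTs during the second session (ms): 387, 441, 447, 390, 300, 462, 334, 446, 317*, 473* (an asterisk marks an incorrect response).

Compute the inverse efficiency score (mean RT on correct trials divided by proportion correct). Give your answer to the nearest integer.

Correct trials (n=8): 387, 441, 447, 390, 300, 462, 334, 446
Mean correct RT = 3207/8 = 400.8750 ms
Proportion correct = 8/10
IES = 400.8750 / (8/10) = 501.094 ms

501 ms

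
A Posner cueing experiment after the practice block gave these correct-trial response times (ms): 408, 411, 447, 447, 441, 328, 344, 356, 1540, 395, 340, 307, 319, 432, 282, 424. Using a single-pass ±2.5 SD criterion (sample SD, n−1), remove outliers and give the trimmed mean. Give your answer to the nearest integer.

n = 16, ΣRT = 7221, M = 451.312
Σ(x−M)² = 1308371.44; s = √(1308371.44/15) = 295.338
Cutoffs: 451.312 ± 2.5·295.338 → [-287.0, 1189.7]
Outside: 1540 → excluded.
Retained (n=15): Σ = 5681, mean = 5681/15 = 378.733

379 ms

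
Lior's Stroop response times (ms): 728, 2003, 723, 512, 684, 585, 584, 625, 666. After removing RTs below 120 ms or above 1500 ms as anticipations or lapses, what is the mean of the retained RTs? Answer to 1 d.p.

Excluded: 2003
Retained (n=8): Σ = 5107
Mean = 5107/8 = 638.3750

638.4 ms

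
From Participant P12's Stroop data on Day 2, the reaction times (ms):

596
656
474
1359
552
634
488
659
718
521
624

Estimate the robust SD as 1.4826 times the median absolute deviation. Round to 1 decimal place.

Sorted: 474, 488, 521, 552, 596, 624, 634, 656, 659, 718, 1359 → median = 624
|x − 624| sorted: 0, 10, 28, 32, 35, 72, 94, 103, 136, 150, 735 → MAD = 72
Robust SD ≈ 1.4826 × 72 = 106.747

106.7 ms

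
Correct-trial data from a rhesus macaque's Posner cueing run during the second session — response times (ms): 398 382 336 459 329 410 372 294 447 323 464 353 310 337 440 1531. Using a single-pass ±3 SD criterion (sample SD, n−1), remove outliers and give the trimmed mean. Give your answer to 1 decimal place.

n = 16, ΣRT = 7185, M = 449.062
Σ(x−M)² = 1293824.94; s = √(1293824.94/15) = 293.692
Cutoffs: 449.062 ± 3·293.692 → [-432.0, 1330.1]
Outside: 1531 → excluded.
Retained (n=15): Σ = 5654, mean = 5654/15 = 376.933

376.9 ms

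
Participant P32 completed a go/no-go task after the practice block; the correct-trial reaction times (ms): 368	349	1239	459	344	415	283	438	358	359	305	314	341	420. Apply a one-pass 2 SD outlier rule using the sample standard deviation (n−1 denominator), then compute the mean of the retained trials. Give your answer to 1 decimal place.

365.6 ms

n = 14, ΣRT = 5992, M = 428.000
Σ(x−M)² = 742292.00; s = √(742292.00/13) = 238.955
Cutoffs: 428.000 ± 2·238.955 → [-49.9, 905.9]
Outside: 1239 → excluded.
Retained (n=13): Σ = 4753, mean = 4753/13 = 365.615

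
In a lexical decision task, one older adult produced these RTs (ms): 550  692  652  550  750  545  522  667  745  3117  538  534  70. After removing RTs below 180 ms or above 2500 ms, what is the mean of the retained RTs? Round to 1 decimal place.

613.2 ms

Excluded: 70, 3117
Retained (n=11): Σ = 6745
Mean = 6745/11 = 613.1818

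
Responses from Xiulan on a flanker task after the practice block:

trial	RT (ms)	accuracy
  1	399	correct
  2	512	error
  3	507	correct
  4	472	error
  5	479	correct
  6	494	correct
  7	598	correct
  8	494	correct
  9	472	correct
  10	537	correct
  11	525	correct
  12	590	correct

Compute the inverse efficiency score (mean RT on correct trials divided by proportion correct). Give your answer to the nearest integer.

Correct trials (n=10): 399, 507, 479, 494, 598, 494, 472, 537, 525, 590
Mean correct RT = 5095/10 = 509.5000 ms
Proportion correct = 10/12
IES = 509.5000 / (10/12) = 611.400 ms

611 ms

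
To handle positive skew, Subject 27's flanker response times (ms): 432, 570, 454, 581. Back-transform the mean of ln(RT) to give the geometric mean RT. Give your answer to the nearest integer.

505 ms

ln(RT): 6.0684, 6.3456, 6.1181, 6.3648
Mean ln(RT) = 24.8969/4 = 6.22423
Geometric mean = exp(6.22423) = 504.83 ms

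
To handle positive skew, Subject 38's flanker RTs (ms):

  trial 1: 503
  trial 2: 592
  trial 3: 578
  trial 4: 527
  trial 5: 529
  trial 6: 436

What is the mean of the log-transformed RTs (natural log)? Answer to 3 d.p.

6.263

ln(RT): 6.2206, 6.3835, 6.3596, 6.2672, 6.2710, 6.0776
Σ ln(RT) = 37.5795
Mean = 37.5795/6 = 6.26325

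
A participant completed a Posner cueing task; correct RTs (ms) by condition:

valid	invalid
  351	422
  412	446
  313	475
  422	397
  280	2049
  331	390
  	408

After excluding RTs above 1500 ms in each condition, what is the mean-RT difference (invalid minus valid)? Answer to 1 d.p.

invalid: exclude 2049
M(valid) = 2109/6 = 351.500
M(invalid) = 2538/6 = 423.000
Difference = 423.000 − 351.500 = 71.500 ms

71.5 ms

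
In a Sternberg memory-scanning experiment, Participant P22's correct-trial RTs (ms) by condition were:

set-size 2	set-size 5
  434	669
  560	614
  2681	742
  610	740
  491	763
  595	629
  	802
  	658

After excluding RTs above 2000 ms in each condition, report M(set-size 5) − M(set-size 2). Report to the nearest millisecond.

set-size 2: exclude 2681
M(set-size 2) = 2690/5 = 538.000
M(set-size 5) = 5617/8 = 702.125
Difference = 702.125 − 538.000 = 164.125 ms

164 ms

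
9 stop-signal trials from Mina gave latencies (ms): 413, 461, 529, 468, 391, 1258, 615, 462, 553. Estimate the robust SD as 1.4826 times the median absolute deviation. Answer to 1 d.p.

Sorted: 391, 413, 461, 462, 468, 529, 553, 615, 1258 → median = 468
|x − 468| sorted: 0, 6, 7, 55, 61, 77, 85, 147, 790 → MAD = 61
Robust SD ≈ 1.4826 × 61 = 90.439

90.4 ms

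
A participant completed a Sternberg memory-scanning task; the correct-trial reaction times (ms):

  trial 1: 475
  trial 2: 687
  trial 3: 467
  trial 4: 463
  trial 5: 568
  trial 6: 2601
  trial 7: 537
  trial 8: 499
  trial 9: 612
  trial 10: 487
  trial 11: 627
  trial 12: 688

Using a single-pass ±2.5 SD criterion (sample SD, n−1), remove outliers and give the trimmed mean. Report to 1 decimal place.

555.5 ms

n = 12, ΣRT = 8711, M = 725.917
Σ(x−M)² = 3909972.92; s = √(3909972.92/11) = 596.198
Cutoffs: 725.917 ± 2.5·596.198 → [-764.6, 2216.4]
Outside: 2601 → excluded.
Retained (n=11): Σ = 6110, mean = 6110/11 = 555.455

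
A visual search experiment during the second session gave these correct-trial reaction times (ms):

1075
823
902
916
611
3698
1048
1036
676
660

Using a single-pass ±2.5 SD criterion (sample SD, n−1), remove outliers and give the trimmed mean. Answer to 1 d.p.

860.8 ms

n = 10, ΣRT = 11445, M = 1144.500
Σ(x−M)² = 7499512.50; s = √(7499512.50/9) = 912.841
Cutoffs: 1144.500 ± 2.5·912.841 → [-1137.6, 3426.6]
Outside: 3698 → excluded.
Retained (n=9): Σ = 7747, mean = 7747/9 = 860.778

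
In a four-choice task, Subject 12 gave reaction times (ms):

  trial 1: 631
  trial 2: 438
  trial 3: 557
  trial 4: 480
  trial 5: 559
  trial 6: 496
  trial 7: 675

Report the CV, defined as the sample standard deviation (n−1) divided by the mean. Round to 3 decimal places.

0.154

n = 7, Σ = 3836, M = 548.0000
Σ(x−M)² = 42648.000; s = √(42648.000/6) = 84.3090
CV = 84.3090 / 548.0000 = 0.15385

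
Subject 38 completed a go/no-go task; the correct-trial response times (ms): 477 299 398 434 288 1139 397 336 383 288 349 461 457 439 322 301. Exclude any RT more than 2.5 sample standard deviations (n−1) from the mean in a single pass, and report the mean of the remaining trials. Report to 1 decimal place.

375.3 ms

n = 16, ΣRT = 6768, M = 423.000
Σ(x−M)² = 611406.00; s = √(611406.00/15) = 201.892
Cutoffs: 423.000 ± 2.5·201.892 → [-81.7, 927.7]
Outside: 1139 → excluded.
Retained (n=15): Σ = 5629, mean = 5629/15 = 375.267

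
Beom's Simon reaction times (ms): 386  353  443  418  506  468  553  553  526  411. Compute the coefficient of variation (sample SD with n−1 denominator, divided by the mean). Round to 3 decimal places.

n = 10, Σ = 4617, M = 461.7000
Σ(x−M)² = 45184.100; s = √(45184.100/9) = 70.8552
CV = 70.8552 / 461.7000 = 0.15347

0.153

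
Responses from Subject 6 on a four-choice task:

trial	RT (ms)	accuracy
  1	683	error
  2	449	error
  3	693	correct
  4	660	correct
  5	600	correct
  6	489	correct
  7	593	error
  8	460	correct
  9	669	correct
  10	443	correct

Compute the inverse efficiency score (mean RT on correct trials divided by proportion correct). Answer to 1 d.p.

819.2 ms

Correct trials (n=7): 693, 660, 600, 489, 460, 669, 443
Mean correct RT = 4014/7 = 573.4286 ms
Proportion correct = 7/10
IES = 573.4286 / (7/10) = 819.184 ms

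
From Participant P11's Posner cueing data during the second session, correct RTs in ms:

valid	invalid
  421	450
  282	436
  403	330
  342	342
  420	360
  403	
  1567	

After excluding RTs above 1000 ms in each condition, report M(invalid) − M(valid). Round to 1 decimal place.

5.1 ms

valid: exclude 1567
M(valid) = 2271/6 = 378.500
M(invalid) = 1918/5 = 383.600
Difference = 383.600 − 378.500 = 5.100 ms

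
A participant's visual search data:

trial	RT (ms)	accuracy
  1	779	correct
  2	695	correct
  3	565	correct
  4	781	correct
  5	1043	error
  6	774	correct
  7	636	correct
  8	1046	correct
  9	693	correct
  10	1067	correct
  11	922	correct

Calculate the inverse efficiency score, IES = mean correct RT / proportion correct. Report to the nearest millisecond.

875 ms

Correct trials (n=10): 779, 695, 565, 781, 774, 636, 1046, 693, 1067, 922
Mean correct RT = 7958/10 = 795.8000 ms
Proportion correct = 10/11
IES = 795.8000 / (10/11) = 875.380 ms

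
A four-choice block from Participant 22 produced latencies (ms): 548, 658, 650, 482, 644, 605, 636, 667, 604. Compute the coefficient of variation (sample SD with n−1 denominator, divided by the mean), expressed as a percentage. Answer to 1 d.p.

n = 9, Σ = 5494, M = 610.4444
Σ(x−M)² = 29272.222; s = √(29272.222/8) = 60.4899
CV = 60.4899 / 610.4444 = 0.09909 = 9.909%

9.9%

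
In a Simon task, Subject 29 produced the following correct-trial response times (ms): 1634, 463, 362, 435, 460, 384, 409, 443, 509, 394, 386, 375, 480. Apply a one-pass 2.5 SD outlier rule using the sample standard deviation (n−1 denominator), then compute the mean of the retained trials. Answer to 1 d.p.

425.0 ms

n = 13, ΣRT = 6734, M = 518.000
Σ(x−M)² = 1373306.00; s = √(1373306.00/12) = 338.293
Cutoffs: 518.000 ± 2.5·338.293 → [-327.7, 1363.7]
Outside: 1634 → excluded.
Retained (n=12): Σ = 5100, mean = 5100/12 = 425.000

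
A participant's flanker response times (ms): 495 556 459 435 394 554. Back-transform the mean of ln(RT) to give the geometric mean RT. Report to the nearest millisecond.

ln(RT): 6.2046, 6.3208, 6.1291, 6.0753, 5.9764, 6.3172
Mean ln(RT) = 37.0232/6 = 6.17054
Geometric mean = exp(6.17054) = 478.44 ms

478 ms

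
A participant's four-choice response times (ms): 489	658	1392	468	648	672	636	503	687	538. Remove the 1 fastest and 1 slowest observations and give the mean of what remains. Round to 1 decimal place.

603.9 ms

Sorted: 468, 489, 503, 538, 636, 648, 658, 672, 687, 1392
Drop lowest 1 (468) and highest 1 (1392)
Remaining (n=8): Σ = 4831, mean = 4831/8 = 603.875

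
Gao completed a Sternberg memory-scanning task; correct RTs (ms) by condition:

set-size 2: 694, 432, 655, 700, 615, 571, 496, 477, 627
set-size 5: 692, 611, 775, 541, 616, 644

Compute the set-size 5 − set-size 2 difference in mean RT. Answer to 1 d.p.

61.3 ms

M(set-size 2) = 5267/9 = 585.222
M(set-size 5) = 3879/6 = 646.500
Difference = 646.500 − 585.222 = 61.278 ms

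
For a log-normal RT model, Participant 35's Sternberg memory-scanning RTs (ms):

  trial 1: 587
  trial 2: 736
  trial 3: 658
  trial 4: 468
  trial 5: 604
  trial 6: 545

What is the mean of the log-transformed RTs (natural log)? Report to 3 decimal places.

ln(RT): 6.3750, 6.6012, 6.4892, 6.1485, 6.4036, 6.3008
Σ ln(RT) = 38.3183
Mean = 38.3183/6 = 6.38638

6.386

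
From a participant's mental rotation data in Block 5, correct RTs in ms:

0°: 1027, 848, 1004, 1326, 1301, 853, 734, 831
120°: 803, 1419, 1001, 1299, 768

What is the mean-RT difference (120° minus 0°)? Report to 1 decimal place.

M(0°) = 7924/8 = 990.500
M(120°) = 5290/5 = 1058.000
Difference = 1058.000 − 990.500 = 67.500 ms

67.5 ms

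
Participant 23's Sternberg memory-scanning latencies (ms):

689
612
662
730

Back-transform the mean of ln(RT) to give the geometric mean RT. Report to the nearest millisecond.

ln(RT): 6.5352, 6.4167, 6.4953, 6.5930
Mean ln(RT) = 26.0403/4 = 6.51007
Geometric mean = exp(6.51007) = 671.87 ms

672 ms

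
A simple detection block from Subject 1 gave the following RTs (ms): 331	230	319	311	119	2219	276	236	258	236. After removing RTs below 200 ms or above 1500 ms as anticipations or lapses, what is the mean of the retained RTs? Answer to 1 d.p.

Excluded: 119, 2219
Retained (n=8): Σ = 2197
Mean = 2197/8 = 274.6250

274.6 ms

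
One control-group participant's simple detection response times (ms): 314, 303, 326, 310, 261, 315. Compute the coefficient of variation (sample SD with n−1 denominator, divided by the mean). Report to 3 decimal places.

n = 6, Σ = 1829, M = 304.8333
Σ(x−M)² = 2586.833; s = √(2586.833/5) = 22.7457
CV = 22.7457 / 304.8333 = 0.07462

0.075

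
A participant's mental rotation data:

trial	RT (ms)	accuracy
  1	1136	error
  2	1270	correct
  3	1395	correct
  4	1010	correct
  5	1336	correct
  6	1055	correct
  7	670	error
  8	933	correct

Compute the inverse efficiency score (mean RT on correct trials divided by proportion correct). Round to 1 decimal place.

Correct trials (n=6): 1270, 1395, 1010, 1336, 1055, 933
Mean correct RT = 6999/6 = 1166.5000 ms
Proportion correct = 6/8
IES = 1166.5000 / (6/8) = 1555.333 ms

1555.3 ms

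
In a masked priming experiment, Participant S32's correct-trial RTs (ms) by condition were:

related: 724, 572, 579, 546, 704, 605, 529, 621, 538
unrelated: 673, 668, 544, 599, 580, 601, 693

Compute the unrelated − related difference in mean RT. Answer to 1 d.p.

20.6 ms

M(related) = 5418/9 = 602.000
M(unrelated) = 4358/7 = 622.571
Difference = 622.571 − 602.000 = 20.571 ms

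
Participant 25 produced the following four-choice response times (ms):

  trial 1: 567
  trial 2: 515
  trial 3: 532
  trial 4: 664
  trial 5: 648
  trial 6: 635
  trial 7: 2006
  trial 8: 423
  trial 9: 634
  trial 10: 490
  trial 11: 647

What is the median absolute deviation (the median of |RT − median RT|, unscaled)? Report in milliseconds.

67 ms

Sorted: 423, 490, 515, 532, 567, 634, 635, 647, 648, 664, 2006 → median = 634
|x − 634|: 67, 119, 102, 30, 14, 1, 1372, 211, 0, 144, 13
Sorted deviations: 0, 1, 13, 14, 30, 67, 102, 119, 144, 211, 1372 → MAD = 67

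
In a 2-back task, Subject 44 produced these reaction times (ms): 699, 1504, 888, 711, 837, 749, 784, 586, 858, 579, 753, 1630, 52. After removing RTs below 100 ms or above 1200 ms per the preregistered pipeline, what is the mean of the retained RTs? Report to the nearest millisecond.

744 ms

Excluded: 52, 1504, 1630
Retained (n=10): Σ = 7444
Mean = 7444/10 = 744.4000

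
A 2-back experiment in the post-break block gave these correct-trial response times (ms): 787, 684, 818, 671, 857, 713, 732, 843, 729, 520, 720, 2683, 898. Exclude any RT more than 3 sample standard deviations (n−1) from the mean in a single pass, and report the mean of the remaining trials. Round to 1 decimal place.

n = 13, ΣRT = 11655, M = 896.538
Σ(x−M)² = 3571859.23; s = √(3571859.23/12) = 545.578
Cutoffs: 896.538 ± 3·545.578 → [-740.2, 2533.3]
Outside: 2683 → excluded.
Retained (n=12): Σ = 8972, mean = 8972/12 = 747.667

747.7 ms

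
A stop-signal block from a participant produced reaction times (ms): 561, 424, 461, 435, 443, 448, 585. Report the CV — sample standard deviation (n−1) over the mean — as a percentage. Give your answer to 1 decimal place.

n = 7, Σ = 3357, M = 479.5714
Σ(x−M)² = 25499.714; s = √(25499.714/6) = 65.1917
CV = 65.1917 / 479.5714 = 0.13594 = 13.594%

13.6%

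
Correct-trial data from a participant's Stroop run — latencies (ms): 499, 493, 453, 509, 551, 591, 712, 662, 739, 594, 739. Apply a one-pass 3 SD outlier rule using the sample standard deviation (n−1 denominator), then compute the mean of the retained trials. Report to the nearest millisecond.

n = 11, ΣRT = 6542, M = 594.727
Σ(x−M)² = 108782.18; s = √(108782.18/10) = 104.299
Cutoffs: 594.727 ± 3·104.299 → [281.8, 907.6]
No RTs fall outside the cutoffs; all 11 retained. Mean = 6542/11 = 594.727

595 ms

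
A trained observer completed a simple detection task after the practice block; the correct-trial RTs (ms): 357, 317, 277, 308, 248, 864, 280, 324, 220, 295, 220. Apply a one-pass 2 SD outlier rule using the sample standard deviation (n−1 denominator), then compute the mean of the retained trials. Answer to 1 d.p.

284.6 ms

n = 11, ΣRT = 3710, M = 337.273
Σ(x−M)² = 323450.18; s = √(323450.18/10) = 179.847
Cutoffs: 337.273 ± 2·179.847 → [-22.4, 697.0]
Outside: 864 → excluded.
Retained (n=10): Σ = 2846, mean = 2846/10 = 284.600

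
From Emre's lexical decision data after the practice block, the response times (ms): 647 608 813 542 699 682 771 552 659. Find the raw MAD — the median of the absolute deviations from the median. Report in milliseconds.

51 ms

Sorted: 542, 552, 608, 647, 659, 682, 699, 771, 813 → median = 659
|x − 659|: 12, 51, 154, 117, 40, 23, 112, 107, 0
Sorted deviations: 0, 12, 23, 40, 51, 107, 112, 117, 154 → MAD = 51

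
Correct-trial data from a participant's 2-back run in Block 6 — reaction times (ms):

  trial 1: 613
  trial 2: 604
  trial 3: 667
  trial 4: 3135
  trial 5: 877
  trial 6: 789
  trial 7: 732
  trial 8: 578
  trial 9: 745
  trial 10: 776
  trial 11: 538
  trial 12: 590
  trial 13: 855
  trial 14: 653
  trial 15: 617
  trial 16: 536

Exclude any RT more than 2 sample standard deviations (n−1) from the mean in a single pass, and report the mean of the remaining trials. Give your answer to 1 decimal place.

n = 16, ΣRT = 13305, M = 831.562
Σ(x−M)² = 5831481.94; s = √(5831481.94/15) = 623.511
Cutoffs: 831.562 ± 2·623.511 → [-415.5, 2078.6]
Outside: 3135 → excluded.
Retained (n=15): Σ = 10170, mean = 10170/15 = 678.000

678.0 ms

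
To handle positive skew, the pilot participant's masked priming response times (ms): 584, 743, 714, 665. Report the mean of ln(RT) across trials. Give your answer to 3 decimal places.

6.513

ln(RT): 6.3699, 6.6107, 6.5709, 6.4998
Σ ln(RT) = 26.0513
Mean = 26.0513/4 = 6.51282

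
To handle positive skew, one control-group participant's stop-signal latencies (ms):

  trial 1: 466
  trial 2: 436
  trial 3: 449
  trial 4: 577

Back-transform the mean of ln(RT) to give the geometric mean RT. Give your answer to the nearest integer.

ln(RT): 6.1442, 6.0776, 6.1070, 6.3578
Mean ln(RT) = 24.6867/4 = 6.17167
Geometric mean = exp(6.17167) = 478.99 ms

479 ms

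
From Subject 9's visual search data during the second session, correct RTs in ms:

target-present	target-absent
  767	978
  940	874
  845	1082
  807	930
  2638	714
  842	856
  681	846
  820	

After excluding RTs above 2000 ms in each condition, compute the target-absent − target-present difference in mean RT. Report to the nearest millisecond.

target-present: exclude 2638
M(target-present) = 5702/7 = 814.571
M(target-absent) = 6280/7 = 897.143
Difference = 897.143 − 814.571 = 82.571 ms

83 ms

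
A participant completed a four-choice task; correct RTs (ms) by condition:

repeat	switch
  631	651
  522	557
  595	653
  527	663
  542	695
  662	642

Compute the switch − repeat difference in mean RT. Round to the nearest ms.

M(repeat) = 3479/6 = 579.833
M(switch) = 3861/6 = 643.500
Difference = 643.500 − 579.833 = 63.667 ms

64 ms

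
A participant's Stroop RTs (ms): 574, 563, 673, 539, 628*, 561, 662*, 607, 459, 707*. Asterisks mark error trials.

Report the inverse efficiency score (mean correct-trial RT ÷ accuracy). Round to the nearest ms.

Correct trials (n=7): 574, 563, 673, 539, 561, 607, 459
Mean correct RT = 3976/7 = 568.0000 ms
Proportion correct = 7/10
IES = 568.0000 / (7/10) = 811.429 ms

811 ms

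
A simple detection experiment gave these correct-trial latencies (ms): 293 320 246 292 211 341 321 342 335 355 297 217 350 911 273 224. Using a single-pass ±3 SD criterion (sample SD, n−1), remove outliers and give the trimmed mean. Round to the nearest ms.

n = 16, ΣRT = 5328, M = 333.000
Σ(x−M)² = 391286.00; s = √(391286.00/15) = 161.511
Cutoffs: 333.000 ± 3·161.511 → [-151.5, 817.5]
Outside: 911 → excluded.
Retained (n=15): Σ = 4417, mean = 4417/15 = 294.467

294 ms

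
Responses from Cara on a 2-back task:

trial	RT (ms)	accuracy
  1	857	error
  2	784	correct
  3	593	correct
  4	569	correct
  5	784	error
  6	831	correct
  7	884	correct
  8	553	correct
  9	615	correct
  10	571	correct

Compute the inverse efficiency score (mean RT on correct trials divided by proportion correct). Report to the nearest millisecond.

Correct trials (n=8): 784, 593, 569, 831, 884, 553, 615, 571
Mean correct RT = 5400/8 = 675.0000 ms
Proportion correct = 8/10
IES = 675.0000 / (8/10) = 843.750 ms

844 ms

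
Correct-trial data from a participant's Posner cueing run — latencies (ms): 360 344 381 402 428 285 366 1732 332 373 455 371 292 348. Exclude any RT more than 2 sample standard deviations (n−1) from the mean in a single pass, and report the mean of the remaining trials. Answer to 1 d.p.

n = 14, ΣRT = 6469, M = 462.071
Σ(x−M)² = 1764136.93; s = √(1764136.93/13) = 368.379
Cutoffs: 462.071 ± 2·368.379 → [-274.7, 1198.8]
Outside: 1732 → excluded.
Retained (n=13): Σ = 4737, mean = 4737/13 = 364.385

364.4 ms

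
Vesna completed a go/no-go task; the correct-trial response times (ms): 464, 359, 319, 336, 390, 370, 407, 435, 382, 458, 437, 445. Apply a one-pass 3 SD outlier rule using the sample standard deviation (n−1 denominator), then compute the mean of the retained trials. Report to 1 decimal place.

400.2 ms

n = 12, ΣRT = 4802, M = 400.167
Σ(x−M)² = 25789.67; s = √(25789.67/11) = 48.420
Cutoffs: 400.167 ± 3·48.420 → [254.9, 545.4]
No RTs fall outside the cutoffs; all 12 retained. Mean = 4802/12 = 400.167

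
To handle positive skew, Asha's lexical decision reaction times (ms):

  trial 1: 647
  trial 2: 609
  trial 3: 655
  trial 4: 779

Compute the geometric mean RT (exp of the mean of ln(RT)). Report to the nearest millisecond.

670 ms

ln(RT): 6.4723, 6.4118, 6.4846, 6.6580
Mean ln(RT) = 26.0268/4 = 6.50670
Geometric mean = exp(6.50670) = 669.61 ms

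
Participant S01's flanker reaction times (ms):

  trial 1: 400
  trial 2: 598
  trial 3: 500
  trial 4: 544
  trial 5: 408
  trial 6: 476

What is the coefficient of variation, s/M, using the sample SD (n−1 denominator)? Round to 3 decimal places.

n = 6, Σ = 2926, M = 487.6667
Σ(x−M)² = 29667.333; s = √(29667.333/5) = 77.0290
CV = 77.0290 / 487.6667 = 0.15795

0.158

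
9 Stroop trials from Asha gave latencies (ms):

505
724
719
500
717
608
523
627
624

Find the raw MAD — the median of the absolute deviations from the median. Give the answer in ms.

Sorted: 500, 505, 523, 608, 624, 627, 717, 719, 724 → median = 624
|x − 624|: 119, 100, 95, 124, 93, 16, 101, 3, 0
Sorted deviations: 0, 3, 16, 93, 95, 100, 101, 119, 124 → MAD = 95

95 ms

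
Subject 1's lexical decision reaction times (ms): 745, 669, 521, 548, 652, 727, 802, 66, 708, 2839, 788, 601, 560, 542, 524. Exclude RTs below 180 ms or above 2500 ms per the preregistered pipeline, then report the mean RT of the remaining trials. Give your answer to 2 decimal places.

645.15 ms

Excluded: 66, 2839
Retained (n=13): Σ = 8387
Mean = 8387/13 = 645.1538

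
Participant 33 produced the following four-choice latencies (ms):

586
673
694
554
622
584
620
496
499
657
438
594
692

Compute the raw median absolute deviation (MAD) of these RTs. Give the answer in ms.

63 ms

Sorted: 438, 496, 499, 554, 584, 586, 594, 620, 622, 657, 673, 692, 694 → median = 594
|x − 594|: 8, 79, 100, 40, 28, 10, 26, 98, 95, 63, 156, 0, 98
Sorted deviations: 0, 8, 10, 26, 28, 40, 63, 79, 95, 98, 98, 100, 156 → MAD = 63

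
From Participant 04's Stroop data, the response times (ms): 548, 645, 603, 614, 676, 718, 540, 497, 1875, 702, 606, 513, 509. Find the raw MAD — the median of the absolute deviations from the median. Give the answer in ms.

70 ms

Sorted: 497, 509, 513, 540, 548, 603, 606, 614, 645, 676, 702, 718, 1875 → median = 606
|x − 606|: 58, 39, 3, 8, 70, 112, 66, 109, 1269, 96, 0, 93, 97
Sorted deviations: 0, 3, 8, 39, 58, 66, 70, 93, 96, 97, 109, 112, 1269 → MAD = 70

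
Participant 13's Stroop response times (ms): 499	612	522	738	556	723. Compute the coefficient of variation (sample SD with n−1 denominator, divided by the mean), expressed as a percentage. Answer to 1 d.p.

16.8%

n = 6, Σ = 3650, M = 608.3333
Σ(x−M)² = 52121.333; s = √(52121.333/5) = 102.0993
CV = 102.0993 / 608.3333 = 0.16783 = 16.783%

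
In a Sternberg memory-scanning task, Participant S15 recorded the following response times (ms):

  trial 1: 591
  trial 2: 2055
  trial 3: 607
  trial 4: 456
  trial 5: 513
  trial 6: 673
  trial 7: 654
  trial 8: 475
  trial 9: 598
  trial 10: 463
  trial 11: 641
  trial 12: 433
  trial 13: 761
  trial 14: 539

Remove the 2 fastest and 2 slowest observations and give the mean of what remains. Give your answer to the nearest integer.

575 ms

Sorted: 433, 456, 463, 475, 513, 539, 591, 598, 607, 641, 654, 673, 761, 2055
Drop lowest 2 (433, 456) and highest 2 (761, 2055)
Remaining (n=10): Σ = 5754, mean = 5754/10 = 575.400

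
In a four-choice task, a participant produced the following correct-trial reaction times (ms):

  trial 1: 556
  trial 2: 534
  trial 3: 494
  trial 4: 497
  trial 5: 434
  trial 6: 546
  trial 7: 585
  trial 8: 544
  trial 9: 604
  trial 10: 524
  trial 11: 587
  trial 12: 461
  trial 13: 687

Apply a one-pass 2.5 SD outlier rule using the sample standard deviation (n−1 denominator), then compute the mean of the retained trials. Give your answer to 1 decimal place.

n = 13, ΣRT = 7053, M = 542.538
Σ(x−M)² = 51897.23; s = √(51897.23/12) = 65.763
Cutoffs: 542.538 ± 2.5·65.763 → [378.1, 706.9]
No RTs fall outside the cutoffs; all 13 retained. Mean = 7053/13 = 542.538

542.5 ms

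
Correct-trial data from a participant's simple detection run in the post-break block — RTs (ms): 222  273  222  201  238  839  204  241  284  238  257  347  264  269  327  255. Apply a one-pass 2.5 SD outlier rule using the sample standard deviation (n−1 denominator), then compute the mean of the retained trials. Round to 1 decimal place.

256.1 ms

n = 16, ΣRT = 4681, M = 292.562
Σ(x−M)² = 342043.94; s = √(342043.94/15) = 151.006
Cutoffs: 292.562 ± 2.5·151.006 → [-85.0, 670.1]
Outside: 839 → excluded.
Retained (n=15): Σ = 3842, mean = 3842/15 = 256.133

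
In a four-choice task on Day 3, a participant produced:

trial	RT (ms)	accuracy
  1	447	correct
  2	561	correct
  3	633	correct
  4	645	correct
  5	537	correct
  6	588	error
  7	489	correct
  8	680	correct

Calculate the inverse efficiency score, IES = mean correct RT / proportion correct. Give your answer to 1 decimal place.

Correct trials (n=7): 447, 561, 633, 645, 537, 489, 680
Mean correct RT = 3992/7 = 570.2857 ms
Proportion correct = 7/8
IES = 570.2857 / (7/8) = 651.755 ms

651.8 ms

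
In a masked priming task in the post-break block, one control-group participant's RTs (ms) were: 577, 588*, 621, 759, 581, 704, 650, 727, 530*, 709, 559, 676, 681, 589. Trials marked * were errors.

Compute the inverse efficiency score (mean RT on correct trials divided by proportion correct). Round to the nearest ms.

Correct trials (n=12): 577, 621, 759, 581, 704, 650, 727, 709, 559, 676, 681, 589
Mean correct RT = 7833/12 = 652.7500 ms
Proportion correct = 12/14
IES = 652.7500 / (12/14) = 761.542 ms

762 ms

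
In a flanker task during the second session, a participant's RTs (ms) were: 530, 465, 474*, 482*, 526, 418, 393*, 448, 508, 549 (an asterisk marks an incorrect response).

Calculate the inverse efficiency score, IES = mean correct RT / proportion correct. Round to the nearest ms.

Correct trials (n=7): 530, 465, 526, 418, 448, 508, 549
Mean correct RT = 3444/7 = 492.0000 ms
Proportion correct = 7/10
IES = 492.0000 / (7/10) = 702.857 ms

703 ms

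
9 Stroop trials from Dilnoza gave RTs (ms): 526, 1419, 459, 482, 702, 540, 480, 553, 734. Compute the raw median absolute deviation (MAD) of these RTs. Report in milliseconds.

60 ms

Sorted: 459, 480, 482, 526, 540, 553, 702, 734, 1419 → median = 540
|x − 540|: 14, 879, 81, 58, 162, 0, 60, 13, 194
Sorted deviations: 0, 13, 14, 58, 60, 81, 162, 194, 879 → MAD = 60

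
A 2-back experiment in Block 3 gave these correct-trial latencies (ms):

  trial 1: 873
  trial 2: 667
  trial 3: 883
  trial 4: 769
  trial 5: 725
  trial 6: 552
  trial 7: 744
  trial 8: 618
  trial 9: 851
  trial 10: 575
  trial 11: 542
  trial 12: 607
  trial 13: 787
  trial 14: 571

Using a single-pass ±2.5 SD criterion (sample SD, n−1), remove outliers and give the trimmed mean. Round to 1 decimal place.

n = 14, ΣRT = 9764, M = 697.429
Σ(x−M)² = 196613.43; s = √(196613.43/13) = 122.980
Cutoffs: 697.429 ± 2.5·122.980 → [390.0, 1004.9]
No RTs fall outside the cutoffs; all 14 retained. Mean = 9764/14 = 697.429

697.4 ms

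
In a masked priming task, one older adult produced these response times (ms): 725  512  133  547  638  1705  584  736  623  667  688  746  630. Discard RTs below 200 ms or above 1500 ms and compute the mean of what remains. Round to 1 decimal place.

645.1 ms

Excluded: 133, 1705
Retained (n=11): Σ = 7096
Mean = 7096/11 = 645.0909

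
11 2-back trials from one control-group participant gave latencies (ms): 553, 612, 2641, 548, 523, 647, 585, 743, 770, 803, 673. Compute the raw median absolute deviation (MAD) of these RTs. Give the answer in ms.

96 ms

Sorted: 523, 548, 553, 585, 612, 647, 673, 743, 770, 803, 2641 → median = 647
|x − 647|: 94, 35, 1994, 99, 124, 0, 62, 96, 123, 156, 26
Sorted deviations: 0, 26, 35, 62, 94, 96, 99, 123, 124, 156, 1994 → MAD = 96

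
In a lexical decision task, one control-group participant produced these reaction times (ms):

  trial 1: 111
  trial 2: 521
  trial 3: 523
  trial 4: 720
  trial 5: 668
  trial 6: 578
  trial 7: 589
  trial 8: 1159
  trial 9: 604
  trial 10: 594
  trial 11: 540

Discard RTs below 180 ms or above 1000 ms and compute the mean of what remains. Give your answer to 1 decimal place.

593.0 ms

Excluded: 111, 1159
Retained (n=9): Σ = 5337
Mean = 5337/9 = 593.0000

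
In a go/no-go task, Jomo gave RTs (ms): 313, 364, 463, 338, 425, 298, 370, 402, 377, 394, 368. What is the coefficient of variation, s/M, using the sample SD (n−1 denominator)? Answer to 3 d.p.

0.127

n = 11, Σ = 4112, M = 373.8182
Σ(x−M)² = 22659.636; s = √(22659.636/10) = 47.6021
CV = 47.6021 / 373.8182 = 0.12734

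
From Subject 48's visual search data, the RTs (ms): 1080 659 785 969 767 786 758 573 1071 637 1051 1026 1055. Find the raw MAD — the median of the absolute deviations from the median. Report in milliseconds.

183 ms

Sorted: 573, 637, 659, 758, 767, 785, 786, 969, 1026, 1051, 1055, 1071, 1080 → median = 786
|x − 786|: 294, 127, 1, 183, 19, 0, 28, 213, 285, 149, 265, 240, 269
Sorted deviations: 0, 1, 19, 28, 127, 149, 183, 213, 240, 265, 269, 285, 294 → MAD = 183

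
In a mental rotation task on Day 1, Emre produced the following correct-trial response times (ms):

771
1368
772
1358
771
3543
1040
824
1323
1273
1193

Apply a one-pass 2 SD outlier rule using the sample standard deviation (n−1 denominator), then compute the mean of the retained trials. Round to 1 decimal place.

n = 11, ΣRT = 14236, M = 1294.182
Σ(x−M)² = 6184013.64; s = √(6184013.64/10) = 786.385
Cutoffs: 1294.182 ± 2·786.385 → [-278.6, 2867.0]
Outside: 3543 → excluded.
Retained (n=10): Σ = 10693, mean = 10693/10 = 1069.300

1069.3 ms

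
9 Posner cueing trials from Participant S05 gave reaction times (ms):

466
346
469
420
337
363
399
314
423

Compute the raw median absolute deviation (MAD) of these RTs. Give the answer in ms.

53 ms

Sorted: 314, 337, 346, 363, 399, 420, 423, 466, 469 → median = 399
|x − 399|: 67, 53, 70, 21, 62, 36, 0, 85, 24
Sorted deviations: 0, 21, 24, 36, 53, 62, 67, 70, 85 → MAD = 53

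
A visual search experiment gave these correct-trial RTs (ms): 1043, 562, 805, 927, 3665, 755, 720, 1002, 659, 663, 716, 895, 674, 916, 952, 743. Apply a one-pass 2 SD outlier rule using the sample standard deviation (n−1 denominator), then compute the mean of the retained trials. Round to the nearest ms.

n = 16, ΣRT = 15697, M = 981.062
Σ(x−M)² = 7975178.94; s = √(7975178.94/15) = 729.163
Cutoffs: 981.062 ± 2·729.163 → [-477.3, 2439.4]
Outside: 3665 → excluded.
Retained (n=15): Σ = 12032, mean = 12032/15 = 802.133

802 ms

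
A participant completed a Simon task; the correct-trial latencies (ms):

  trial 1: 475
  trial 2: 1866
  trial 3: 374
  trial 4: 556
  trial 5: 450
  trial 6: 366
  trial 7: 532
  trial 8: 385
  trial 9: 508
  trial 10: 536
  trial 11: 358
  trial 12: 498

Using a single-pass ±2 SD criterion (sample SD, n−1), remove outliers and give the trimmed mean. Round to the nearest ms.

458 ms

n = 12, ΣRT = 6904, M = 575.333
Σ(x−M)² = 1873724.67; s = √(1873724.67/11) = 412.721
Cutoffs: 575.333 ± 2·412.721 → [-250.1, 1400.8]
Outside: 1866 → excluded.
Retained (n=11): Σ = 5038, mean = 5038/11 = 458.000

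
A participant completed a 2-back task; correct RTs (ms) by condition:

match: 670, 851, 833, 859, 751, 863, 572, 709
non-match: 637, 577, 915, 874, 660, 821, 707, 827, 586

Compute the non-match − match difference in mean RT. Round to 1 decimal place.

-29.7 ms

M(match) = 6108/8 = 763.500
M(non-match) = 6604/9 = 733.778
Difference = 733.778 − 763.500 = -29.722 ms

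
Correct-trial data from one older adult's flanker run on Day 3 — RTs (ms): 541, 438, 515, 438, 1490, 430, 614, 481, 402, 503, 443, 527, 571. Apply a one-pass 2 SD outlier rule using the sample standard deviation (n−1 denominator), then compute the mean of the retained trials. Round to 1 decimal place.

491.9 ms

n = 13, ΣRT = 7393, M = 568.692
Σ(x−M)² = 965240.77; s = √(965240.77/12) = 283.614
Cutoffs: 568.692 ± 2·283.614 → [1.5, 1135.9]
Outside: 1490 → excluded.
Retained (n=12): Σ = 5903, mean = 5903/12 = 491.917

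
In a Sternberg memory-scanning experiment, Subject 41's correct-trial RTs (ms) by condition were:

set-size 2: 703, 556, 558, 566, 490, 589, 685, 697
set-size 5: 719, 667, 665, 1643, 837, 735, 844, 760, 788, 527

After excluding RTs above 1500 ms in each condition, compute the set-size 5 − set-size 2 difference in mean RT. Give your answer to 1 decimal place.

set-size 5: exclude 1643
M(set-size 2) = 4844/8 = 605.500
M(set-size 5) = 6542/9 = 726.889
Difference = 726.889 − 605.500 = 121.389 ms

121.4 ms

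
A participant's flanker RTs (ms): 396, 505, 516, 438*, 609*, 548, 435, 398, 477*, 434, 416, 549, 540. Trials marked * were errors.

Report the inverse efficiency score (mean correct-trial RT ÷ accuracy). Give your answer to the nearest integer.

616 ms

Correct trials (n=10): 396, 505, 516, 548, 435, 398, 434, 416, 549, 540
Mean correct RT = 4737/10 = 473.7000 ms
Proportion correct = 10/13
IES = 473.7000 / (10/13) = 615.810 ms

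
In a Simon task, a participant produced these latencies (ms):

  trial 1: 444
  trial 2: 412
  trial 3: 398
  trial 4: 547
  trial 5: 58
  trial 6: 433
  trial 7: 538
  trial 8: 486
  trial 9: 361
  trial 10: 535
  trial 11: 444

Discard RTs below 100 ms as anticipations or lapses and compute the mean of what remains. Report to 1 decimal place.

459.8 ms

Excluded: 58
Retained (n=10): Σ = 4598
Mean = 4598/10 = 459.8000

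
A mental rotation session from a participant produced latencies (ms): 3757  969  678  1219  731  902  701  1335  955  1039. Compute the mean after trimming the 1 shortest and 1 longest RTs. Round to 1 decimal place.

Sorted: 678, 701, 731, 902, 955, 969, 1039, 1219, 1335, 3757
Drop lowest 1 (678) and highest 1 (3757)
Remaining (n=8): Σ = 7851, mean = 7851/8 = 981.375

981.4 ms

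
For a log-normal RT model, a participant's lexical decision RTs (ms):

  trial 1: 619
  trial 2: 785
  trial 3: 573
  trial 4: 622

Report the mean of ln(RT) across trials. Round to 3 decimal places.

ln(RT): 6.4281, 6.6657, 6.3509, 6.4329
Σ ln(RT) = 25.8776
Mean = 25.8776/4 = 6.46940

6.469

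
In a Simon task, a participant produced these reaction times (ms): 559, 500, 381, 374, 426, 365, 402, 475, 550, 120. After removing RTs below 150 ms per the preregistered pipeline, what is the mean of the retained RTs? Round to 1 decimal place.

Excluded: 120
Retained (n=9): Σ = 4032
Mean = 4032/9 = 448.0000

448.0 ms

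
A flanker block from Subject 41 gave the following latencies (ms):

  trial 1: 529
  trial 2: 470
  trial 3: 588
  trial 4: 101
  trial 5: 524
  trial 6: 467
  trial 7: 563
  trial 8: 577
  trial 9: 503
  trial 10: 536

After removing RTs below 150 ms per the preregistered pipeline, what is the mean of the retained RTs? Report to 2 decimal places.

Excluded: 101
Retained (n=9): Σ = 4757
Mean = 4757/9 = 528.5556

528.56 ms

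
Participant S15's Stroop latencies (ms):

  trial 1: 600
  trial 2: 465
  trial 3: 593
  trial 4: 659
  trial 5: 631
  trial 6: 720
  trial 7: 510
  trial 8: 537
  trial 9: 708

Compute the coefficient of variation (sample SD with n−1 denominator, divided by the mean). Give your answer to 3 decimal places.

n = 9, Σ = 5423, M = 602.5556
Σ(x−M)² = 60790.222; s = √(60790.222/8) = 87.1710
CV = 87.1710 / 602.5556 = 0.14467

0.145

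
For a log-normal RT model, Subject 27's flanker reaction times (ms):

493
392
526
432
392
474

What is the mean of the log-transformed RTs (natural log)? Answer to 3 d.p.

6.106

ln(RT): 6.2005, 5.9713, 6.2653, 6.0684, 5.9713, 6.1612
Σ ln(RT) = 36.6380
Mean = 36.6380/6 = 6.10633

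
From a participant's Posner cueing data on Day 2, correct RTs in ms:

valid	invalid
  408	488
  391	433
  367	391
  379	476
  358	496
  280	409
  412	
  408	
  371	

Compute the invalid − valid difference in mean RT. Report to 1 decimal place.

73.9 ms

M(valid) = 3374/9 = 374.889
M(invalid) = 2693/6 = 448.833
Difference = 448.833 − 374.889 = 73.944 ms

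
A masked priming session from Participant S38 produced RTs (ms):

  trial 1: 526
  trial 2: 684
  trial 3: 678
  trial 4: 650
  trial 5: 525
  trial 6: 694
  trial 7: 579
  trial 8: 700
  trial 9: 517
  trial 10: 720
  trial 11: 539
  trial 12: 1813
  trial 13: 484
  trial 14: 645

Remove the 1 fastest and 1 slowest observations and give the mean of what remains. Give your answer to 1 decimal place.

Sorted: 484, 517, 525, 526, 539, 579, 645, 650, 678, 684, 694, 700, 720, 1813
Drop lowest 1 (484) and highest 1 (1813)
Remaining (n=12): Σ = 7457, mean = 7457/12 = 621.417

621.4 ms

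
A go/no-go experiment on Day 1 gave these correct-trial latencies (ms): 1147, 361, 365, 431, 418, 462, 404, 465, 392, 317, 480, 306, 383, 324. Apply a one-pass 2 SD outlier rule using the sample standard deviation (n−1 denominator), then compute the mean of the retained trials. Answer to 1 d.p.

n = 14, ΣRT = 6255, M = 446.786
Σ(x−M)² = 567734.36; s = √(567734.36/13) = 208.978
Cutoffs: 446.786 ± 2·208.978 → [28.8, 864.7]
Outside: 1147 → excluded.
Retained (n=13): Σ = 5108, mean = 5108/13 = 392.923

392.9 ms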